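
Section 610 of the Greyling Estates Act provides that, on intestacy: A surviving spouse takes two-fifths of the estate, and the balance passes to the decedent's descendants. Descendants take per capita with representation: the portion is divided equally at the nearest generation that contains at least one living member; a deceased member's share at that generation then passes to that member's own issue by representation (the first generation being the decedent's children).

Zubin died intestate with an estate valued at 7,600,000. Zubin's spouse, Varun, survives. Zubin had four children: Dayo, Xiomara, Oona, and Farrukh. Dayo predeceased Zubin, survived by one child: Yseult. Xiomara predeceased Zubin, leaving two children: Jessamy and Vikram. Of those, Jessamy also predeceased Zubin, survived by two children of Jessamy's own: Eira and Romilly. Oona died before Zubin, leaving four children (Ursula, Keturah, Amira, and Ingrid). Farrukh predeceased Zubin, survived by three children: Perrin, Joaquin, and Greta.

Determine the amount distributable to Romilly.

Romilly receives 228,000.

Varun takes two-fifths of 7,600,000 = 3,040,000. The remaining 4,560,000 passes to the descendants.
No child survives, so the initial division is made at the grandchildren's generation.
The descendants' portion (4,560,000) is divided into 10 shares of 456,000: Yseult, Vikram, Ursula, Keturah, Amira, Ingrid, Perrin, Joaquin, and Greta each take 456,000; Jessamy's 456,000 share passes to Jessamy's issue.
Jessamy's share (456,000) is divided into 2 shares of 228,000: Eira and Romilly each take 228,000.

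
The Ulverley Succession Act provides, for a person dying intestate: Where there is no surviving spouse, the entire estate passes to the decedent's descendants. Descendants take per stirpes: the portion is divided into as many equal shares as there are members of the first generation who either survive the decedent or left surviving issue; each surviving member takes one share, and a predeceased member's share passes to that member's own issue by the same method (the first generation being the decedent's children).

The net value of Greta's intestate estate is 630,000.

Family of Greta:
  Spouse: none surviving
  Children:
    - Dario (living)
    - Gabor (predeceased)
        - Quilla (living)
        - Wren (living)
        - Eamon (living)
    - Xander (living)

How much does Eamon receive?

The entire 630,000 passes to the descendants.
That amount (630,000) is divided into 3 shares of 210,000: Dario and Xander each take 210,000; Gabor's 210,000 share passes to Gabor's issue.
Gabor's share (210,000) is divided into 3 shares of 70,000: Quilla, Wren, and Eamon each take 70,000.

Eamon receives 70,000.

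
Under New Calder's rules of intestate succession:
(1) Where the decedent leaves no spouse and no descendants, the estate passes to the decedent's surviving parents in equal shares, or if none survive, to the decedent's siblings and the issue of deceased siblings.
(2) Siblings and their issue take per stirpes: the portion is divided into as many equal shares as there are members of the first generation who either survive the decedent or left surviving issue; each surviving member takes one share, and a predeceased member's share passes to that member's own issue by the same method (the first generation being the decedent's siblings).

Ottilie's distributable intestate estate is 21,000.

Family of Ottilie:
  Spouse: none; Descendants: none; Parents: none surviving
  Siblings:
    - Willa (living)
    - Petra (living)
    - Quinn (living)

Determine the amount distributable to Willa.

The entire 21,000 passes to the siblings and their issue.
That amount (21,000) is divided into 3 shares of 7,000: Willa, Petra, and Quinn each take 7,000.

Willa receives 7,000.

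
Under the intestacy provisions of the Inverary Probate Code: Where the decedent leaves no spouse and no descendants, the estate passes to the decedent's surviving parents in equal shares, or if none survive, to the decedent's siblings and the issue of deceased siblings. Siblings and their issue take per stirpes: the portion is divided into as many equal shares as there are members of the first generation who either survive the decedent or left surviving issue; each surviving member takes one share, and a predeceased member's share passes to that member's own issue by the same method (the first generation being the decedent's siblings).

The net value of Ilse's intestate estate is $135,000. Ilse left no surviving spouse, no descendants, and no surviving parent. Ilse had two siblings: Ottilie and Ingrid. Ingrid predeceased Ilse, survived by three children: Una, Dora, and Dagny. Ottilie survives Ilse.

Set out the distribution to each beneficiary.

Ottilie: $67,500; Una: $22,500; Dora: $22,500; Dagny: $22,500

The entire $135,000 passes to the siblings and their issue.
That amount ($135,000) is divided into 2 shares of $67,500: Ottilie takes $67,500; Ingrid's $67,500 share passes to Ingrid's issue.
Ingrid's share ($67,500) is divided into 3 shares of $22,500: Una, Dora, and Dagny each take $22,500.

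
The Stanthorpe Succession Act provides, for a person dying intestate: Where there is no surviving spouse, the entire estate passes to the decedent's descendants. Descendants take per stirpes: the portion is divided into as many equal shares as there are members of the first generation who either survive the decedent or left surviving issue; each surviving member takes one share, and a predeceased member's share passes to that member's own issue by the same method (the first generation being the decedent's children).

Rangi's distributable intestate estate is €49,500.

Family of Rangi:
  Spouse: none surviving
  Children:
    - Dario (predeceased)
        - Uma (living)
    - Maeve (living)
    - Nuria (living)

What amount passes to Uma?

The entire €49,500 passes to the descendants.
That amount (€49,500) is divided into 3 shares of €16,500: Maeve and Nuria each take €16,500; Dario's €16,500 share passes to Dario's issue.
Dario's share (€16,500) passes entirely to Uma.

Uma receives €16,500.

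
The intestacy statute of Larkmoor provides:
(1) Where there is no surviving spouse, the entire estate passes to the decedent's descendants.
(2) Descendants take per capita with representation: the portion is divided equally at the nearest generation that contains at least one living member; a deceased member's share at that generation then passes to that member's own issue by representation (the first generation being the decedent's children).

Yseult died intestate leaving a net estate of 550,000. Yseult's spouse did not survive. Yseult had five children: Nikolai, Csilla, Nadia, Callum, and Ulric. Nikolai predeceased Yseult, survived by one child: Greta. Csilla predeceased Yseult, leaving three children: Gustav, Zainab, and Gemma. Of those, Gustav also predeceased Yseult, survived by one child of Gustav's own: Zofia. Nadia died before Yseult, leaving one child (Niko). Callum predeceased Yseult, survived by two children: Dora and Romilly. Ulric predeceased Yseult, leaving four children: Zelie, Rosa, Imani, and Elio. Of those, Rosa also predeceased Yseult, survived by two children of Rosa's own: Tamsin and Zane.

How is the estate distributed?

The entire 550,000 passes to the descendants.
No child survives, so the initial division is made at the grandchildren's generation.
That amount (550,000) is divided into 11 shares of 50,000: Greta, Zainab, Gemma, Niko, Dora, Romilly, Zelie, Imani, and Elio each take 50,000; Gustav's 50,000 share passes to Gustav's issue; Rosa's 50,000 share passes to Rosa's issue.
Gustav's share (50,000) passes entirely to Zofia.
Rosa's share (50,000) is divided into 2 shares of 25,000: Tamsin and Zane each take 25,000.

Greta: 50,000; Zofia: 50,000; Zainab: 50,000; Gemma: 50,000; Niko: 50,000; Dora: 50,000; Romilly: 50,000; Zelie: 50,000; Tamsin: 25,000; Zane: 25,000; Imani: 50,000; Elio: 50,000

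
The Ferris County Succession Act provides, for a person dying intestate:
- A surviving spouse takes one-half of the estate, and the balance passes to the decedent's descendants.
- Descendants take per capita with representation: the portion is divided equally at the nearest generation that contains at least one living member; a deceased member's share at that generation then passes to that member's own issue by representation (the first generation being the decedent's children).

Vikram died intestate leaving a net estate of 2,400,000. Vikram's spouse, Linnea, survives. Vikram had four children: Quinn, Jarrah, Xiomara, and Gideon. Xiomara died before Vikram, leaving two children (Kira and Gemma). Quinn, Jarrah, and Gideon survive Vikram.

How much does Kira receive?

Kira receives 150,000.

Linnea takes one-half of 2,400,000 = 1,200,000. The remaining 1,200,000 passes to the descendants.
The descendants' portion (1,200,000) is divided into 4 shares of 300,000: Quinn, Jarrah, and Gideon each take 300,000; Xiomara's 300,000 share passes to Xiomara's issue.
Xiomara's share (300,000) is divided into 2 shares of 150,000: Kira and Gemma each take 150,000.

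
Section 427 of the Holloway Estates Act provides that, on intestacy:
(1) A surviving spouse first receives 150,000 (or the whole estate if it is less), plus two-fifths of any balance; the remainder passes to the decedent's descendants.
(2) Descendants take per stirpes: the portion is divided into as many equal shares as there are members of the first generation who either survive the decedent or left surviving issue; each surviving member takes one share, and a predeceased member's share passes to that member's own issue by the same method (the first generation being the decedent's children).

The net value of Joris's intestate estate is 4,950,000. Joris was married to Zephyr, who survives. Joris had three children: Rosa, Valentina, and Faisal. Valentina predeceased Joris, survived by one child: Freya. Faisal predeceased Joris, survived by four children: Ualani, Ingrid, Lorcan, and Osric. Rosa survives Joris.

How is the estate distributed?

Zephyr: 2,070,000; Rosa: 960,000; Freya: 960,000; Ualani: 240,000; Ingrid: 240,000; Lorcan: 240,000; Osric: 240,000

Zephyr first takes 150,000, leaving a balance of 4,800,000. Zephyr then takes two-fifths of the balance (1,920,000), for a total of 2,070,000. The remaining 2,880,000 passes to the descendants.
The descendants' portion (2,880,000) is divided into 3 shares of 960,000: Rosa takes 960,000; Valentina's 960,000 share passes to Valentina's issue; Faisal's 960,000 share passes to Faisal's issue.
Valentina's share (960,000) passes entirely to Freya.
Faisal's share (960,000) is divided into 4 shares of 240,000: Ualani, Ingrid, Lorcan, and Osric each take 240,000.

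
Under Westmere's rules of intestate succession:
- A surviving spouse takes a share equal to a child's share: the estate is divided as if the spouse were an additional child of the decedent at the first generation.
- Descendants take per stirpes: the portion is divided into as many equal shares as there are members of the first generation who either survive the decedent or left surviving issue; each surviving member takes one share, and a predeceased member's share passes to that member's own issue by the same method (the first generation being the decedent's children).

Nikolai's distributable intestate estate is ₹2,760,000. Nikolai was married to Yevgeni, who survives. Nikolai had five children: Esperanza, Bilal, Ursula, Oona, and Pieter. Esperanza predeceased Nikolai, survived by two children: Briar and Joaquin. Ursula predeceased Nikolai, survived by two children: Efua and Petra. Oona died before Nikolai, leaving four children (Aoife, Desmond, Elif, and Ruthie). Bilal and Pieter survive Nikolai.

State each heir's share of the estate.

The spouse counts as an additional share at the children's level, so there are 6 primary shares of ₹460,000. Yevgeni takes one such share (₹460,000).
The children's combined portion (₹2,300,000) is divided into 5 shares of ₹460,000: Bilal and Pieter each take ₹460,000; Esperanza's ₹460,000 share passes to Esperanza's issue; Ursula's ₹460,000 share passes to Ursula's issue; Oona's ₹460,000 share passes to Oona's issue.
Esperanza's share (₹460,000) is divided into 2 shares of ₹230,000: Briar and Joaquin each take ₹230,000.
Ursula's share (₹460,000) is divided into 2 shares of ₹230,000: Efua and Petra each take ₹230,000.
Oona's share (₹460,000) is divided into 4 shares of ₹115,000: Aoife, Desmond, Elif, and Ruthie each take ₹115,000.

Yevgeni: ₹460,000; Briar: ₹230,000; Joaquin: ₹230,000; Bilal: ₹460,000; Efua: ₹230,000; Petra: ₹230,000; Aoife: ₹115,000; Desmond: ₹115,000; Elif: ₹115,000; Ruthie: ₹115,000; Pieter: ₹460,000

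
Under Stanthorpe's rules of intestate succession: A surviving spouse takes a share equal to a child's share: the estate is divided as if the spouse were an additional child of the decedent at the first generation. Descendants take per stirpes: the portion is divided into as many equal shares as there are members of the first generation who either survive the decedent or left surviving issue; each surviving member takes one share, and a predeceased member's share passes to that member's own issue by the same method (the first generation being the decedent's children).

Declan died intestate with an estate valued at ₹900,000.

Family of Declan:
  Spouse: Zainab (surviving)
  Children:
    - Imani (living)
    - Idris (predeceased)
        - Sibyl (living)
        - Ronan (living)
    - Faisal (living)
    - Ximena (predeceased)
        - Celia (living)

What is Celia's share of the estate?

The spouse counts as an additional share at the children's level, so there are 5 primary shares of ₹180,000. Zainab takes one such share (₹180,000).
The children's combined portion (₹720,000) is divided into 4 shares of ₹180,000: Imani and Faisal each take ₹180,000; Idris's ₹180,000 share passes to Idris's issue; Ximena's ₹180,000 share passes to Ximena's issue.
Idris's share (₹180,000) is divided into 2 shares of ₹90,000: Sibyl and Ronan each take ₹90,000.
Ximena's share (₹180,000) passes entirely to Celia.

Celia receives ₹180,000.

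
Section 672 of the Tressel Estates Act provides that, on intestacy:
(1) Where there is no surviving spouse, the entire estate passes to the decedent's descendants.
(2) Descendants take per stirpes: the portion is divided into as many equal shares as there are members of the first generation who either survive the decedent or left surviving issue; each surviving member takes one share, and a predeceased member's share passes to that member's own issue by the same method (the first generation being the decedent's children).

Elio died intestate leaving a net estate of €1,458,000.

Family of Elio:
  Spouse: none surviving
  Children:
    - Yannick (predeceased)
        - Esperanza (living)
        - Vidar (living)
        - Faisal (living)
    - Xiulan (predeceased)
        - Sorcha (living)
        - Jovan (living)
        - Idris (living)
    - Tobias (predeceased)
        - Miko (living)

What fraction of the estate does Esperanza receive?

Esperanza receives 1/9 of the estate.

The entire €1,458,000 passes to the descendants.
That amount (€1,458,000) is divided into 3 shares of €486,000: Yannick's €486,000 share passes to Yannick's issue; Xiulan's €486,000 share passes to Xiulan's issue; Tobias's €486,000 share passes to Tobias's issue.
Yannick's share (€486,000) is divided into 3 shares of €162,000: Esperanza, Vidar, and Faisal each take €162,000.
Xiulan's share (€486,000) is divided into 3 shares of €162,000: Sorcha, Jovan, and Idris each take €162,000.
Tobias's share (€486,000) passes entirely to Miko.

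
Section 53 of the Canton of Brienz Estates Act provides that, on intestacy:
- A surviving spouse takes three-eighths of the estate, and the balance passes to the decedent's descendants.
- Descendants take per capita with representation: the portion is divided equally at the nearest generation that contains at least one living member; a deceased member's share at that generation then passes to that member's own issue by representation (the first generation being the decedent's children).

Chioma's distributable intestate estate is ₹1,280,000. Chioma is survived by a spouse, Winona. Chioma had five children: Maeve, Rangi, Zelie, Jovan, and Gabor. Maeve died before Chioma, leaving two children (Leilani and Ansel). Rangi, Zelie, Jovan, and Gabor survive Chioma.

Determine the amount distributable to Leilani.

Leilani receives ₹80,000.

Winona takes three-eighths of ₹1,280,000 = ₹480,000. The remaining ₹800,000 passes to the descendants.
The descendants' portion (₹800,000) is divided into 5 shares of ₹160,000: Rangi, Zelie, Jovan, and Gabor each take ₹160,000; Maeve's ₹160,000 share passes to Maeve's issue.
Maeve's share (₹160,000) is divided into 2 shares of ₹80,000: Leilani and Ansel each take ₹80,000.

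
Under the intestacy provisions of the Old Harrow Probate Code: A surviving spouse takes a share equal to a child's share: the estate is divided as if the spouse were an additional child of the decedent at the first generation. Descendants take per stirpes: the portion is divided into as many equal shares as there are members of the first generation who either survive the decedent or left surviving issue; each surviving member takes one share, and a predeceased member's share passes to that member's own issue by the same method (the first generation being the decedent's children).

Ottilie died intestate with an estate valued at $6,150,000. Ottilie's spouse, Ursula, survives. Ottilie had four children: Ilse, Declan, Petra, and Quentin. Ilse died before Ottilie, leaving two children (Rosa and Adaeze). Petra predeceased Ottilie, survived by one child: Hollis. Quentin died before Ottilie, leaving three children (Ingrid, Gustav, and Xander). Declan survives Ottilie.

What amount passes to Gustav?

The spouse counts as an additional share at the children's level, so there are 5 primary shares of $1,230,000. Ursula takes one such share ($1,230,000).
The children's combined portion ($4,920,000) is divided into 4 shares of $1,230,000: Declan takes $1,230,000; Ilse's $1,230,000 share passes to Ilse's issue; Petra's $1,230,000 share passes to Petra's issue; Quentin's $1,230,000 share passes to Quentin's issue.
Ilse's share ($1,230,000) is divided into 2 shares of $615,000: Rosa and Adaeze each take $615,000.
Petra's share ($1,230,000) passes entirely to Hollis.
Quentin's share ($1,230,000) is divided into 3 shares of $410,000: Ingrid, Gustav, and Xander each take $410,000.

Gustav receives $410,000.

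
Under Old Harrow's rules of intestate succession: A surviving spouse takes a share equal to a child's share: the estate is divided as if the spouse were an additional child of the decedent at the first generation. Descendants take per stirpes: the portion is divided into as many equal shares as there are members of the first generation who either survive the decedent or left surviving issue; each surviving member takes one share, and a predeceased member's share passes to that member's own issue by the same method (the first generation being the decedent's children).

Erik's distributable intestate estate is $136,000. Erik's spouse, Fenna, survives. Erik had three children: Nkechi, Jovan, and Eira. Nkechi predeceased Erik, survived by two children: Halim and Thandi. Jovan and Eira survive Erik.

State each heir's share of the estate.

Fenna: $34,000; Halim: $17,000; Thandi: $17,000; Jovan: $34,000; Eira: $34,000

The spouse counts as an additional share at the children's level, so there are 4 primary shares of $34,000. Fenna takes one such share ($34,000).
The children's combined portion ($102,000) is divided into 3 shares of $34,000: Jovan and Eira each take $34,000; Nkechi's $34,000 share passes to Nkechi's issue.
Nkechi's share ($34,000) is divided into 2 shares of $17,000: Halim and Thandi each take $17,000.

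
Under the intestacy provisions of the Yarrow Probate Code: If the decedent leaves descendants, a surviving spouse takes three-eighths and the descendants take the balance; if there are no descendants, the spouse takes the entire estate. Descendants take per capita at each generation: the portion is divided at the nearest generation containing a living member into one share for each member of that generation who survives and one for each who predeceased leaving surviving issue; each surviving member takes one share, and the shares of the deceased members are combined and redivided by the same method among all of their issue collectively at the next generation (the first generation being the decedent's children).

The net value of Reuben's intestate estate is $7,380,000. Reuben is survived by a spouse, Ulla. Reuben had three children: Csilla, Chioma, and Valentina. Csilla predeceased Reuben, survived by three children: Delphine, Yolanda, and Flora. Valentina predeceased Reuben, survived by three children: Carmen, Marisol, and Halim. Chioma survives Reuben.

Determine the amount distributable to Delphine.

Delphine receives $512,500.

Ulla takes three-eighths of $7,380,000 = $2,767,500. The remaining $4,612,500 passes to the descendants.
The descendants' portion ($4,612,500) is divided at the children's generation into 3 shares of $1,537,500. Chioma takes $1,537,500. The 2 shares of the deceased (Csilla and Valentina) are combined into a pool of $3,075,000.
That pool ($3,075,000) is divided at the grandchildren's generation equally among Delphine, Yolanda, Flora, Carmen, Marisol, and Halim: $512,500 each.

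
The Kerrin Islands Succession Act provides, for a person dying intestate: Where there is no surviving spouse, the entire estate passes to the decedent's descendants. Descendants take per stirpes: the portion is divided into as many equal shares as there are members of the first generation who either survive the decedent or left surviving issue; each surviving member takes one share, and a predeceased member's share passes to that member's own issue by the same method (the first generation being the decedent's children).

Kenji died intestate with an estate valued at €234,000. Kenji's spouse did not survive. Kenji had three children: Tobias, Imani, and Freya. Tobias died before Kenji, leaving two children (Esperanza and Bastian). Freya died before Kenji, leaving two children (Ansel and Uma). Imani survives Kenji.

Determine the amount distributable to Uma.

Uma receives €39,000.

The entire €234,000 passes to the descendants.
That amount (€234,000) is divided into 3 shares of €78,000: Imani takes €78,000; Tobias's €78,000 share passes to Tobias's issue; Freya's €78,000 share passes to Freya's issue.
Tobias's share (€78,000) is divided into 2 shares of €39,000: Esperanza and Bastian each take €39,000.
Freya's share (€78,000) is divided into 2 shares of €39,000: Ansel and Uma each take €39,000.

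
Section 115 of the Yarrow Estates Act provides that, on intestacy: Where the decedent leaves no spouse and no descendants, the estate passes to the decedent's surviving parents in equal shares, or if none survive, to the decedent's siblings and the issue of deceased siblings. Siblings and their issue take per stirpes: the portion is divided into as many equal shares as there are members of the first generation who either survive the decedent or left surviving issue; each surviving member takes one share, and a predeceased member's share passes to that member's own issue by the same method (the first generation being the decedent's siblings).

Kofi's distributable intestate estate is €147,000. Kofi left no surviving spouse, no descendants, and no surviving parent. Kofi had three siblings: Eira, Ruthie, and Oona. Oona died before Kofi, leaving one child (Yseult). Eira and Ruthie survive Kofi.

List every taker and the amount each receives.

Eira: €49,000; Ruthie: €49,000; Yseult: €49,000

The entire €147,000 passes to the siblings and their issue.
That amount (€147,000) is divided into 3 shares of €49,000: Eira and Ruthie each take €49,000; Oona's €49,000 share passes to Oona's issue.
Oona's share (€49,000) passes entirely to Yseult.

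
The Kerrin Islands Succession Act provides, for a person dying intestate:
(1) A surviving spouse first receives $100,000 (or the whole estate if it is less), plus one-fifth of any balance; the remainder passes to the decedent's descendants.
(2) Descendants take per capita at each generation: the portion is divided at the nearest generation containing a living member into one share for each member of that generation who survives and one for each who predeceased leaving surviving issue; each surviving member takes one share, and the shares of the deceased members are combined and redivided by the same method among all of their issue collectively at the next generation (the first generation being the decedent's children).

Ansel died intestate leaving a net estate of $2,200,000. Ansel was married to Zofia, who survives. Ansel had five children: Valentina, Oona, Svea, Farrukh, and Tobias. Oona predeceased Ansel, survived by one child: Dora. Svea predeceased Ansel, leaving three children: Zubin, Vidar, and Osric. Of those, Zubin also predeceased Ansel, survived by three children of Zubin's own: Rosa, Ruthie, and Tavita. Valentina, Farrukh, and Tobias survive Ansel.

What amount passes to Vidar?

Vidar receives $168,000.

Zofia first takes $100,000, leaving a balance of $2,100,000. Zofia then takes one-fifth of the balance ($420,000), for a total of $520,000. The remaining $1,680,000 passes to the descendants.
The descendants' portion ($1,680,000) is divided at the children's generation into 5 shares of $336,000. Valentina, Farrukh, and Tobias each take $336,000. The 2 shares of the deceased (Oona and Svea) are combined into a pool of $672,000.
That pool ($672,000) is divided at the grandchildren's generation into 4 shares of $168,000. Dora, Vidar, and Osric each take $168,000. The remaining share for the deceased Zubin ($168,000) is carried to the next generation.
That pool ($168,000) is divided at the great-grandchildren's generation equally among Rosa, Ruthie, and Tavita: $56,000 each.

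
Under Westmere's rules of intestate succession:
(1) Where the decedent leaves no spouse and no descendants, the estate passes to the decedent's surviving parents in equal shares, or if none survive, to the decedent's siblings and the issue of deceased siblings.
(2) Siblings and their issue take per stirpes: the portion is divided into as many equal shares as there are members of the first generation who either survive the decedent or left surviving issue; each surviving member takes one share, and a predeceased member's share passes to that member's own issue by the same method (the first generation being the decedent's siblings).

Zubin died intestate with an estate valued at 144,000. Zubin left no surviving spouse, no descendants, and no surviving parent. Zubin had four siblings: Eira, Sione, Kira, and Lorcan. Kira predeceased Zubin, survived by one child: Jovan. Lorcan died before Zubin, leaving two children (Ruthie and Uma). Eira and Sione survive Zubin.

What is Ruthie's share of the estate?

The entire 144,000 passes to the siblings and their issue.
That amount (144,000) is divided into 4 shares of 36,000: Eira and Sione each take 36,000; Kira's 36,000 share passes to Kira's issue; Lorcan's 36,000 share passes to Lorcan's issue.
Kira's share (36,000) passes entirely to Jovan.
Lorcan's share (36,000) is divided into 2 shares of 18,000: Ruthie and Uma each take 18,000.

Ruthie receives 18,000.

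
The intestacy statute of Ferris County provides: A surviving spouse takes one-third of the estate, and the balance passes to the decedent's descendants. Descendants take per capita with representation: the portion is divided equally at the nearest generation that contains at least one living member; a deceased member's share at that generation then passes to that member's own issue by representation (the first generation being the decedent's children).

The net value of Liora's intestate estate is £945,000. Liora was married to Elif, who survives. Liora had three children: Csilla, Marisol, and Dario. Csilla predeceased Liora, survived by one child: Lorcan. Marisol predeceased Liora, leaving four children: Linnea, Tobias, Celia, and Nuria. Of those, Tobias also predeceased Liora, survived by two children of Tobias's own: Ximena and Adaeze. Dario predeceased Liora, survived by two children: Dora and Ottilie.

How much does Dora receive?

Elif takes one-third of £945,000 = £315,000. The remaining £630,000 passes to the descendants.
No child survives, so the initial division is made at the grandchildren's generation.
The descendants' portion (£630,000) is divided into 7 shares of £90,000: Lorcan, Linnea, Celia, Nuria, Dora, and Ottilie each take £90,000; Tobias's £90,000 share passes to Tobias's issue.
Tobias's share (£90,000) is divided into 2 shares of £45,000: Ximena and Adaeze each take £45,000.

Dora receives £90,000.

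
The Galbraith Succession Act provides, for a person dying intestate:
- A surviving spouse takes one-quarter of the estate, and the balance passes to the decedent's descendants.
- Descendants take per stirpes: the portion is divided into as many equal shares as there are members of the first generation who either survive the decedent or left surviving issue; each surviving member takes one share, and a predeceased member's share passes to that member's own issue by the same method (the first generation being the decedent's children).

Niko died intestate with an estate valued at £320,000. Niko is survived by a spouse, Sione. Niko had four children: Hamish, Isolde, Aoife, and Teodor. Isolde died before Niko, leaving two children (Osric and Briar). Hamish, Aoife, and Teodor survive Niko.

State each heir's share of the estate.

Sione: £80,000; Hamish: £60,000; Osric: £30,000; Briar: £30,000; Aoife: £60,000; Teodor: £60,000

Sione takes one-quarter of £320,000 = £80,000. The remaining £240,000 passes to the descendants.
The descendants' portion (£240,000) is divided into 4 shares of £60,000: Hamish, Aoife, and Teodor each take £60,000; Isolde's £60,000 share passes to Isolde's issue.
Isolde's share (£60,000) is divided into 2 shares of £30,000: Osric and Briar each take £30,000.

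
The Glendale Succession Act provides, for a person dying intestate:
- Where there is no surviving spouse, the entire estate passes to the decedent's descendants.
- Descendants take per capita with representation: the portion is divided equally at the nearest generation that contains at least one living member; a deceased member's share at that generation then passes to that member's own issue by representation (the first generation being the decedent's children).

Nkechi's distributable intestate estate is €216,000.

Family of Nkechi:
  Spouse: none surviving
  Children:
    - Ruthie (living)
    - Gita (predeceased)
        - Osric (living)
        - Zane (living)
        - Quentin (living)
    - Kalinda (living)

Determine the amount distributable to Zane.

Zane receives €24,000.

The entire €216,000 passes to the descendants.
That amount (€216,000) is divided into 3 shares of €72,000: Ruthie and Kalinda each take €72,000; Gita's €72,000 share passes to Gita's issue.
Gita's share (€72,000) is divided into 3 shares of €24,000: Osric, Zane, and Quentin each take €24,000.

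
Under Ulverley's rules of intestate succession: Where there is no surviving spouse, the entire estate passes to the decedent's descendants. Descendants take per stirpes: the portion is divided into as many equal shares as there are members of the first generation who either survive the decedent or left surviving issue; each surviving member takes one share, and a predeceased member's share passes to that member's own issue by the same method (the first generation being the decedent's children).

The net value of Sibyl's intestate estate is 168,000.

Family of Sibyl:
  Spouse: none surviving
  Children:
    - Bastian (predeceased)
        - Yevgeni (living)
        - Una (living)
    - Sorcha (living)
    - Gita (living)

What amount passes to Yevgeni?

Yevgeni receives 28,000.

The entire 168,000 passes to the descendants.
That amount (168,000) is divided into 3 shares of 56,000: Sorcha and Gita each take 56,000; Bastian's 56,000 share passes to Bastian's issue.
Bastian's share (56,000) is divided into 2 shares of 28,000: Yevgeni and Una each take 28,000.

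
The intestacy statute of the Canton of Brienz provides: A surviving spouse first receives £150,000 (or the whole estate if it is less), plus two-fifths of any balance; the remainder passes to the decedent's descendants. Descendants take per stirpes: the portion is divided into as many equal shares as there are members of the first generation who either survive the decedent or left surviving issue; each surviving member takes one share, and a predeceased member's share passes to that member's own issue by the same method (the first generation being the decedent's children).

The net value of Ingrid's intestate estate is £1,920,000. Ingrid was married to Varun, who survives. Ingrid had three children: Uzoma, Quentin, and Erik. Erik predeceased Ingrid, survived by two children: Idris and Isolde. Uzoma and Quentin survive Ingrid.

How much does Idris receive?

Idris receives £177,000.

Varun first takes £150,000, leaving a balance of £1,770,000. Varun then takes two-fifths of the balance (£708,000), for a total of £858,000. The remaining £1,062,000 passes to the descendants.
The descendants' portion (£1,062,000) is divided into 3 shares of £354,000: Uzoma and Quentin each take £354,000; Erik's £354,000 share passes to Erik's issue.
Erik's share (£354,000) is divided into 2 shares of £177,000: Idris and Isolde each take £177,000.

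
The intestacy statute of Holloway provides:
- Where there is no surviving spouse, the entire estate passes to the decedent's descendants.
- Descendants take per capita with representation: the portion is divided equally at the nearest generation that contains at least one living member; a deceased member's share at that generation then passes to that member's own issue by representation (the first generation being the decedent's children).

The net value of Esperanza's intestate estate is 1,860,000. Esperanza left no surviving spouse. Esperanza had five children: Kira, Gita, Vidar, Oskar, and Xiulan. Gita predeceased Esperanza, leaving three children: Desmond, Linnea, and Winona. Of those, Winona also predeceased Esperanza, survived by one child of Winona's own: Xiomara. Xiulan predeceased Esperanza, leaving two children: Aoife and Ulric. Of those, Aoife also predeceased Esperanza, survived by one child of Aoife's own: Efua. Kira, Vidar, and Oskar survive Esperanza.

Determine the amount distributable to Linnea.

The entire 1,860,000 passes to the descendants.
That amount (1,860,000) is divided into 5 shares of 372,000: Kira, Vidar, and Oskar each take 372,000; Gita's 372,000 share passes to Gita's issue; Xiulan's 372,000 share passes to Xiulan's issue.
Gita's share (372,000) is divided into 3 shares of 124,000: Desmond and Linnea each take 124,000; Winona's 124,000 share passes to Winona's issue.
Winona's share (124,000) passes entirely to Xiomara.
Xiulan's share (372,000) is divided into 2 shares of 186,000: Ulric takes 186,000; Aoife's 186,000 share passes to Aoife's issue.
Aoife's share (186,000) passes entirely to Efua.

Linnea receives 124,000.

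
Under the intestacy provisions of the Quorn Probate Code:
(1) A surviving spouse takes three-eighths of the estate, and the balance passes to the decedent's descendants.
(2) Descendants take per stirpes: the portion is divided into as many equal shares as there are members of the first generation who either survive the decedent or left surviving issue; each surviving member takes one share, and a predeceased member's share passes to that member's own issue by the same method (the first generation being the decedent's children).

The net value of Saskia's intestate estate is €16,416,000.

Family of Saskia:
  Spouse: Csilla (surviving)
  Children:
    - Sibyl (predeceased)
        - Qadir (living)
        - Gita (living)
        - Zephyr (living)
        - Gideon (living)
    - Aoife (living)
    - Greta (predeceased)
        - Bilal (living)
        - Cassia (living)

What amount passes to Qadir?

Csilla takes three-eighths of €16,416,000 = €6,156,000. The remaining €10,260,000 passes to the descendants.
The descendants' portion (€10,260,000) is divided into 3 shares of €3,420,000: Aoife takes €3,420,000; Sibyl's €3,420,000 share passes to Sibyl's issue; Greta's €3,420,000 share passes to Greta's issue.
Sibyl's share (€3,420,000) is divided into 4 shares of €855,000: Qadir, Gita, Zephyr, and Gideon each take €855,000.
Greta's share (€3,420,000) is divided into 2 shares of €1,710,000: Bilal and Cassia each take €1,710,000.

Qadir receives €855,000.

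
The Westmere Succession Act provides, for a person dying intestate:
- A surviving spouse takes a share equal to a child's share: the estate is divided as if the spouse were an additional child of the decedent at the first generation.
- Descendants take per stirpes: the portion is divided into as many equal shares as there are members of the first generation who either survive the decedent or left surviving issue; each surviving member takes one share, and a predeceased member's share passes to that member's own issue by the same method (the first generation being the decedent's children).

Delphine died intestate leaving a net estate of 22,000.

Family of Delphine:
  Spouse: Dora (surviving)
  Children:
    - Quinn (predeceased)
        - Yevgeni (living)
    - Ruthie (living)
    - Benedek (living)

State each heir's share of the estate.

Dora: 5,500; Yevgeni: 5,500; Ruthie: 5,500; Benedek: 5,500

The spouse counts as an additional share at the children's level, so there are 4 primary shares of 5,500. Dora takes one such share (5,500).
The children's combined portion (16,500) is divided into 3 shares of 5,500: Ruthie and Benedek each take 5,500; Quinn's 5,500 share passes to Quinn's issue.
Quinn's share (5,500) passes entirely to Yevgeni.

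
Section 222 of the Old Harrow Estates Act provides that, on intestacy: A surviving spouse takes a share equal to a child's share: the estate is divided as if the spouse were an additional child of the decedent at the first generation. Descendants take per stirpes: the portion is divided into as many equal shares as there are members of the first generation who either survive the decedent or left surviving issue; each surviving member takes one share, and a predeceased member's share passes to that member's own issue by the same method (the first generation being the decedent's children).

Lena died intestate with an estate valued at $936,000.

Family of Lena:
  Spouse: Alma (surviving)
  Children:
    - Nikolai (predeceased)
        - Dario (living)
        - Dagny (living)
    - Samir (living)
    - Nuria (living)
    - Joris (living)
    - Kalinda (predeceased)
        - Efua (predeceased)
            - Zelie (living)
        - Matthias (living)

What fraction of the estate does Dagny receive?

The spouse counts as an additional share at the children's level, so there are 6 primary shares of $156,000. Alma takes one such share ($156,000).
The children's combined portion ($780,000) is divided into 5 shares of $156,000: Samir, Nuria, and Joris each take $156,000; Nikolai's $156,000 share passes to Nikolai's issue; Kalinda's $156,000 share passes to Kalinda's issue.
Nikolai's share ($156,000) is divided into 2 shares of $78,000: Dario and Dagny each take $78,000.
Kalinda's share ($156,000) is divided into 2 shares of $78,000: Matthias takes $78,000; Efua's $78,000 share passes to Efua's issue.
Efua's share ($78,000) passes entirely to Zelie.

Dagny receives 1/12 of the estate.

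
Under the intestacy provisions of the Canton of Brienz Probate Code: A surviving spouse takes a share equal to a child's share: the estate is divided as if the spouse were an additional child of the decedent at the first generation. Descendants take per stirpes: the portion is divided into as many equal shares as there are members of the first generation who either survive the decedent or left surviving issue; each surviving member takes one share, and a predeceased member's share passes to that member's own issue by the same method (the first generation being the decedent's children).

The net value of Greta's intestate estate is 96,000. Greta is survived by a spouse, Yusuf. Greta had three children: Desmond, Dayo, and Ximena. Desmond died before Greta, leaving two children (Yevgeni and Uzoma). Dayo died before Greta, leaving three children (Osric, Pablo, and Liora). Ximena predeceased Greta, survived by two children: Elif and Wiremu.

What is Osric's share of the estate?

The spouse counts as an additional share at the children's level, so there are 4 primary shares of 24,000. Yusuf takes one such share (24,000).
The children's combined portion (72,000) is divided into 3 shares of 24,000: Desmond's 24,000 share passes to Desmond's issue; Dayo's 24,000 share passes to Dayo's issue; Ximena's 24,000 share passes to Ximena's issue.
Desmond's share (24,000) is divided into 2 shares of 12,000: Yevgeni and Uzoma each take 12,000.
Dayo's share (24,000) is divided into 3 shares of 8,000: Osric, Pablo, and Liora each take 8,000.
Ximena's share (24,000) is divided into 2 shares of 12,000: Elif and Wiremu each take 12,000.

Osric receives 8,000.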